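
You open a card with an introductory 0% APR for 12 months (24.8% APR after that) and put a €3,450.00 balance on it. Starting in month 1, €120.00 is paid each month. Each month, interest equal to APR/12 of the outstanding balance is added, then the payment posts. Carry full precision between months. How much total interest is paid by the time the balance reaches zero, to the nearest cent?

€482.80

Promo months 1–12 at r₀ = 0%/12 = 0; months 13+ at r₁ = 24.8%/12 = 0.0206667.
After month 12 (no interest yet): B = €3,450.00 − 12·€120.00 = €2,010.00.
Then at r₁ with €120.00/mo: n₂ = −ln(1 − r₁·B/P)/ln(1+r₁) ≈ 20.77 → 21 more payments.
Total paid = 32·€120.00 + €92.80 = €3,932.80; interest = €3,932.80 − €3,450.00 = €482.80.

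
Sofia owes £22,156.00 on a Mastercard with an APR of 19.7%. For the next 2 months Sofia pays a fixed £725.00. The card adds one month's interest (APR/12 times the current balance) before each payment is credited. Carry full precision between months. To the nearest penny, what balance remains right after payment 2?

Monthly rate r = 19.7%/12 = 1.64167% = 0.0164167.
Each month: B ← B·(1+r) − £725.00.
Month 1: interest £363.73; balance after payment £21,794.73.
Month 2: interest £357.80; balance after payment £21,427.52.

£21,427.52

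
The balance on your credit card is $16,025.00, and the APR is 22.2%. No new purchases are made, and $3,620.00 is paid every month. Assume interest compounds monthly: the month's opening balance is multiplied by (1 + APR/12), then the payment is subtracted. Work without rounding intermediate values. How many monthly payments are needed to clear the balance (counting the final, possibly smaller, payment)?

Monthly rate r = 22.2%/12 = 1.85% = 0.0185.
Recurrence: B ← B·(1+r) − $3,620.00.
Month 1: interest $296.46; balance after payment $12,701.46.
Month 2: interest $234.98; balance after payment $9,316.44.
Month 3: interest $172.35; balance after payment $5,868.79.
Month 4: interest $108.57; balance after payment $2,357.37.
Month 5: interest $43.61; balance after payment $0.00.

5 months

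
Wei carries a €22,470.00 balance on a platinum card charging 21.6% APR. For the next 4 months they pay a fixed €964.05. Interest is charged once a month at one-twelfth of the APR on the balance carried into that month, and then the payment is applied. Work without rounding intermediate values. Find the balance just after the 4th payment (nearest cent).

Monthly rate r = 21.6%/12 = 1.8% = 0.018.
Each month: B ← B·(1+r) − €964.05.
Month 1: interest €404.46; balance after payment €21,910.41.
Month 2: interest €394.39; balance after payment €21,340.75.
Month 3: interest €384.13; balance after payment €20,760.83.
Month 4: interest €373.69; balance after payment €20,170.48.

€20,170.48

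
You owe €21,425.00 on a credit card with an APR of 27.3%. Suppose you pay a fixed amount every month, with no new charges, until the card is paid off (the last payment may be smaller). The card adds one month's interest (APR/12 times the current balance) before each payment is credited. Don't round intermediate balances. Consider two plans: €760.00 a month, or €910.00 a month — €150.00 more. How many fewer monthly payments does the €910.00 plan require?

11 fewer payments

Monthly rate r = 27.3%/12 = 2.275% = 0.02275.
At €760.00/mo: n = ⌈−ln(1 − rB₀/P)/ln(1+r)⌉ = 46 payments (last €444.77); total interest = total paid − €21,425.00 = €13,219.77.
At €910.00/mo: 35 payments (last €91.14); total interest €9,606.14.
Payments saved = 46 − 35 = 11.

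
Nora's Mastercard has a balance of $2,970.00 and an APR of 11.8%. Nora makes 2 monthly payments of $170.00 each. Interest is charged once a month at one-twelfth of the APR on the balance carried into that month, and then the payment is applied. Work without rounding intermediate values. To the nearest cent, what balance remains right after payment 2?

$2,687.03

Monthly rate r = 11.8%/12 = 0.983333% = 0.00983333.
Each month: B ← B·(1+r) − $170.00.
Month 1: interest $29.21; balance after payment $2,829.20.
Month 2: interest $27.82; balance after payment $2,687.03.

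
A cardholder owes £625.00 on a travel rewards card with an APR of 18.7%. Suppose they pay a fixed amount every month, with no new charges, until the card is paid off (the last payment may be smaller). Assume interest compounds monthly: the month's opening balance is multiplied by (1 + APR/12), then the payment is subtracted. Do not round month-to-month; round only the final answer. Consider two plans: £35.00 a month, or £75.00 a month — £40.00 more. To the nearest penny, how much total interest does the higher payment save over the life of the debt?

Monthly rate r = 18.7%/12 = 1.55833% = 0.0155833.
At £35.00/mo: n = ⌈−ln(1 − rB₀/P)/ln(1+r)⌉ = 22 payments (last £3.15); total interest = total paid − £625.00 = £113.15.
At £75.00/mo: 9 payments (last £74.68); total interest £49.68.
Interest saved = £113.15 − £49.68 = £63.47.

£63.47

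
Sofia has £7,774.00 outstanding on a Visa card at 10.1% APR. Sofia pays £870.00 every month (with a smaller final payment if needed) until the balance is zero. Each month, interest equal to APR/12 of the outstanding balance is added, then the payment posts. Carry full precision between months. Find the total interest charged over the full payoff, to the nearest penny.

£342.64

Monthly rate r = 10.1%/12 = 0.841667% = 0.00841667.
Payoff takes n = ⌈−ln(1 − rB₀/P)/ln(1+r)⌉ = ⌈9.329⌉ = 10 payments; the last is £286.64.
Total paid = 9·£870.00 + £286.64 = £8,116.64.
Total interest = total paid − principal = £8,116.64 − £7,774.00 = £342.64.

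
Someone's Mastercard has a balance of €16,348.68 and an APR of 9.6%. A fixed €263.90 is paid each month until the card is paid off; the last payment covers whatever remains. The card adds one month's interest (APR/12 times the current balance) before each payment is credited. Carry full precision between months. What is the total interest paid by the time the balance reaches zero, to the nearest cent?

€6,317.93

Monthly rate r = 9.6%/12 = 0.8% = 0.008.
Payoff takes n = ⌈−ln(1 − rB₀/P)/ln(1+r)⌉ = ⌈85.891⌉ = 86 payments; the last is €235.11.
Total paid = 85·€263.90 + €235.11 = €22,666.61.
Total interest = total paid − principal = €22,666.61 − €16,348.68 = €6,317.93.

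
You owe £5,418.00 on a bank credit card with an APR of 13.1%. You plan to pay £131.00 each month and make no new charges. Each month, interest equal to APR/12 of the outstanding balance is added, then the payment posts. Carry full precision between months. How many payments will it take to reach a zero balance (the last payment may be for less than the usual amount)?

Monthly rate r = 13.1%/12 = 1.09167% = 0.0109167.
Recurrence: B ← B·(1+r) − £131.00.
Month 1: interest £59.15; balance after payment £5,346.15.
Month 2: interest £58.36; balance after payment £5,273.51.
Closed form: n = −ln(1 − rB₀/P)/ln(1+r) = −ln(0.5485)/ln(1.01092) ≈ 55.314, so the balance reaches zero during payment 56.

56 months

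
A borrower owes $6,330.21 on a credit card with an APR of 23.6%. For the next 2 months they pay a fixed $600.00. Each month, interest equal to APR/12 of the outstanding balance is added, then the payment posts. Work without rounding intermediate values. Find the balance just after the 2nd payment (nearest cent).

Monthly rate r = 23.6%/12 = 1.96667% = 0.0196667.
Each month: B ← B·(1+r) − $600.00.
Month 1: interest $124.49; balance after payment $5,854.70.
Month 2: interest $115.14; balance after payment $5,369.85.

$5,369.85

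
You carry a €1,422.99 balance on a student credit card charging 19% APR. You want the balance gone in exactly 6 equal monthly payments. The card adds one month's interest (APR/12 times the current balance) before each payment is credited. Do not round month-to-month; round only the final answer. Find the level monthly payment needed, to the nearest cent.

Monthly rate r = 19%/12 = 1.58333% = 0.0158333.
Level-payment amortization: P = B₀·r / (1 − (1+r)^(−n)) = 1422.99·0.0158333 / (1 − 1.01583^(−6)).
Denominator 1 − (1+r)^(−6) = 0.0899500239.
P = 22.5307 / 0.0899500239 ≈ 250.48.

€250.48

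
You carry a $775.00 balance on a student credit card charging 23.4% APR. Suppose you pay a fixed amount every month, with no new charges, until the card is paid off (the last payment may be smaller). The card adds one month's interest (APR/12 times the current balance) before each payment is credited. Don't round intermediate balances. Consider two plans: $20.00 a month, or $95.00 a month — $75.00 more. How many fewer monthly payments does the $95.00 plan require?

64 fewer payments

Monthly rate r = 23.4%/12 = 1.95% = 0.0195.
At $20.00/mo: n = ⌈−ln(1 − rB₀/P)/ln(1+r)⌉ = 73 payments (last $19.23); total interest = total paid − $775.00 = $684.23.
At $95.00/mo: 9 payments (last $92.30); total interest $77.30.
Payments saved = 73 − 9 = 64.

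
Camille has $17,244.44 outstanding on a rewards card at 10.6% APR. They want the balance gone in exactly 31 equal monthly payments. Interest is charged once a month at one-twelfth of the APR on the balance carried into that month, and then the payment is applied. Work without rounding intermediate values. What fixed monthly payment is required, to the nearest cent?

Monthly rate r = 10.6%/12 = 0.883333% = 0.00883333.
Level-payment amortization: P = B₀·r / (1 − (1+r)^(−n)) = 17244.44·0.00883333 / (1 − 1.00883^(−31)).
Denominator 1 − (1+r)^(−31) = 0.238626301.
P = 152.326 / 0.238626301 ≈ 638.34.

$638.34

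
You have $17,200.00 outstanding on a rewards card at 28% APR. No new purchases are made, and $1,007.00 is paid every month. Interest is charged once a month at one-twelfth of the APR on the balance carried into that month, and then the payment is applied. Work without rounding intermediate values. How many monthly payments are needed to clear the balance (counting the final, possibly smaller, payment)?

Monthly rate r = 28%/12 = 2.33333% = 0.0233333.
Recurrence: B ← B·(1+r) − $1,007.00.
Month 1: interest $401.33; balance after payment $16,594.33.
Month 2: interest $387.20; balance after payment $15,974.53.
Closed form: n = −ln(1 − rB₀/P)/ln(1+r) = −ln(0.60146)/ln(1.02333) ≈ 22.042, so the balance reaches zero during payment 23.

23 months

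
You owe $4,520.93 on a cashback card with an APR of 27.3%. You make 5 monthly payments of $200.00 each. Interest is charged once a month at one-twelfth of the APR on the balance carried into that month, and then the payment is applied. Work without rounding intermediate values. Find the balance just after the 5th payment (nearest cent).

Monthly rate r = 27.3%/12 = 2.275% = 0.02275.
Each month: B ← B·(1+r) − $200.00.
Month 1: interest $102.85; balance after payment $4,423.78.
Month 2: interest $100.64; balance after payment $4,324.42.
Month 3: interest $98.38; balance after payment $4,222.80.
Month 4: interest $96.07; balance after payment $4,118.87.
Month 5: interest $93.70; balance after payment $4,012.58.

$4,012.58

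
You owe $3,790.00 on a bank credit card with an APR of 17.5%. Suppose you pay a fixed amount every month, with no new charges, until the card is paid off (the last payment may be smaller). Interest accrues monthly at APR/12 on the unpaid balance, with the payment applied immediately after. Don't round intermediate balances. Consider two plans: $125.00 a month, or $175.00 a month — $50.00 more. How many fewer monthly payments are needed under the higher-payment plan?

Monthly rate r = 17.5%/12 = 1.45833% = 0.0145833.
At $125.00/mo: n = ⌈−ln(1 − rB₀/P)/ln(1+r)⌉ = 41 payments (last $39.69); total interest = total paid − $3,790.00 = $1,249.69.
At $175.00/mo: 27 payments (last $37.99); total interest $797.99.
Payments saved = 41 − 27 = 14.

14 fewer payments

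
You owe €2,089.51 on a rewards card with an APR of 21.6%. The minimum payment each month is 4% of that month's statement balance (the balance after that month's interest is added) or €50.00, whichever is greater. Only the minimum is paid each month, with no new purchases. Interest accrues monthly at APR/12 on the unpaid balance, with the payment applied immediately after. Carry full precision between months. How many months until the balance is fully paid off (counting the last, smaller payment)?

Monthly rate r = 21.6%/12 = 1.8% = 0.018.
While 4% of the post-interest balance exceeds €50.00, each month B ← (B·(1+r))·(1 − 0.04), i.e. B shrinks by the factor (1+r)·0.96 = 0.97728.
This holds for months 1–24. Entering month 25 the balance is €1,203.65; 4% of the post-interest balance is now below €50.00, so the flat €50.00 minimum applies from here.
From month 25 a fixed €50.00 at rate r clears €1,203.65 in 32 more payments. Total: 24 + 32 = 56 months.

56 months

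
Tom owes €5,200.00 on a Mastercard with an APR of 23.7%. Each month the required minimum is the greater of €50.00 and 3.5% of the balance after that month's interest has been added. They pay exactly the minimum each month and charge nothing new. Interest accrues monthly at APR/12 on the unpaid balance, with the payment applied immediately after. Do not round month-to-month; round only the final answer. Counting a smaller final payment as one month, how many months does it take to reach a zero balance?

Monthly rate r = 23.7%/12 = 1.975% = 0.01975.
While 3.5% of the post-interest balance exceeds €50.00, each month B ← (B·(1+r))·(1 − 0.035), i.e. B shrinks by the factor (1+r)·0.965 = 0.98406.
This holds for months 1–82. Entering month 83 the balance is €1,392.28; 3.5% of the post-interest balance is now below €50.00, so the flat €50.00 minimum applies from here.
From month 83 a fixed €50.00 at rate r clears €1,392.28 in 41 more payments. Total: 82 + 41 = 123 months.

123 months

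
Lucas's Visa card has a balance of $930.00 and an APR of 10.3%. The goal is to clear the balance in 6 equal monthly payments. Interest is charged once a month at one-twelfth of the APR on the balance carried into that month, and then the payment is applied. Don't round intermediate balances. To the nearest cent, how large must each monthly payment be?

Monthly rate r = 10.3%/12 = 0.858333% = 0.00858333.
Level-payment amortization: P = B₀·r / (1 − (1+r)^(−n)) = 930.00·0.00858333 / (1 − 1.00858^(−6)).
Denominator 1 − (1+r)^(−6) = 0.0499875943.
P = 7.9825 / 0.0499875943 ≈ 159.69.

$159.69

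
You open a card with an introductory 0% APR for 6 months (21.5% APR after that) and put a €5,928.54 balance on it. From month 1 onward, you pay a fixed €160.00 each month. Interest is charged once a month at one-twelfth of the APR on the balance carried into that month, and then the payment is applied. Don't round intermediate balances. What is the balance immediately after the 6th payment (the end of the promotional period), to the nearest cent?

€4,968.54

Promo months 1–6 at r₀ = 0%/12 = 0; months 7+ at r₁ = 21.5%/12 = 0.0179167.
After month 6 (no interest yet): B = €5,928.54 − 6·€160.00 = €4,968.54.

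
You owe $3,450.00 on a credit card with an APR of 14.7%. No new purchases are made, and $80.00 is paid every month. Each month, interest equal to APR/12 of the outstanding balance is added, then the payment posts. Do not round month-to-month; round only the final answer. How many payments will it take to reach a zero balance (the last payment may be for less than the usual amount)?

Monthly rate r = 14.7%/12 = 1.225% = 0.01225.
Recurrence: B ← B·(1+r) − $80.00.
Month 1: interest $42.26; balance after payment $3,412.26.
Month 2: interest $41.80; balance after payment $3,374.06.
Closed form: n = −ln(1 − rB₀/P)/ln(1+r) = −ln(0.47172)/ln(1.01225) ≈ 61.711, so the balance reaches zero during payment 62.

62 payments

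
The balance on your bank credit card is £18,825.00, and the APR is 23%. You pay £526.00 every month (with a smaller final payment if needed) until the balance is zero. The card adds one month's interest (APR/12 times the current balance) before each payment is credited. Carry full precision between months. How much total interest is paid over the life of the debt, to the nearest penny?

£13,264.26

Monthly rate r = 23%/12 = 1.91667% = 0.0191667.
Payoff takes n = ⌈−ln(1 − rB₀/P)/ln(1+r)⌉ = ⌈61.006⌉ = 62 payments; the last is £3.26.
Total paid = 61·£526.00 + £3.26 = £32,089.26.
Total interest = total paid − principal = £32,089.26 − £18,825.00 = £13,264.26.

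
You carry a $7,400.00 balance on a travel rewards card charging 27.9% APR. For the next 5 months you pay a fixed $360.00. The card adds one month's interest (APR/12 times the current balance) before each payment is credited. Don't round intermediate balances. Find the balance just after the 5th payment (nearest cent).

$6,415.52

Monthly rate r = 27.9%/12 = 2.325% = 0.02325.
Each month: B ← B·(1+r) − $360.00.
Month 1: interest $172.05; balance after payment $7,212.05.
Month 2: interest $167.68; balance after payment $7,019.73.
Month 3: interest $163.21; balance after payment $6,822.94.
Month 4: interest $158.63; balance after payment $6,621.57.
Month 5: interest $153.95; balance after payment $6,415.52.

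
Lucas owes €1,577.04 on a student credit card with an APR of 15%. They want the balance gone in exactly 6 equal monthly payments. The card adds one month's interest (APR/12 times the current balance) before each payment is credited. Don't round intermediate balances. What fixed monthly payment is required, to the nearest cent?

€274.46

Monthly rate r = 15%/12 = 1.25% = 0.0125.
Level-payment amortization: P = B₀·r / (1 − (1+r)^(−n)) = 1577.04·0.0125 / (1 − 1.0125^(−6)).
Denominator 1 − (1+r)^(−6) = 0.071825124.
P = 19.713 / 0.071825124 ≈ 274.46.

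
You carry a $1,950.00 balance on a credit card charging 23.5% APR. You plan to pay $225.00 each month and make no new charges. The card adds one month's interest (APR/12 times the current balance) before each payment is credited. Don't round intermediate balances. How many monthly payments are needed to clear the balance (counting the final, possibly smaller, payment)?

10 months

Monthly rate r = 23.5%/12 = 1.95833% = 0.0195833.
Recurrence: B ← B·(1+r) − $225.00.
Month 1: interest $38.19; balance after payment $1,763.19.
Month 2: interest $34.53; balance after payment $1,572.72.
Closed form: n = −ln(1 − rB₀/P)/ln(1+r) = −ln(0.83028)/ln(1.01958) ≈ 9.590, so the balance reaches zero during payment 10.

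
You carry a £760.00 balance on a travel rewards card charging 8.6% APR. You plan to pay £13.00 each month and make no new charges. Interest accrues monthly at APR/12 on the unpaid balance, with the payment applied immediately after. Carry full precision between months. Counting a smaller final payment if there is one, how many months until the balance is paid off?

77 months

Monthly rate r = 8.6%/12 = 0.716667% = 0.00716667.
Recurrence: B ← B·(1+r) − £13.00.
Month 1: interest £5.45; balance after payment £752.45.
Month 2: interest £5.39; balance after payment £744.84.
Closed form: n = −ln(1 − rB₀/P)/ln(1+r) = −ln(0.58103)/ln(1.00717) ≈ 76.033, so the balance reaches zero during payment 77.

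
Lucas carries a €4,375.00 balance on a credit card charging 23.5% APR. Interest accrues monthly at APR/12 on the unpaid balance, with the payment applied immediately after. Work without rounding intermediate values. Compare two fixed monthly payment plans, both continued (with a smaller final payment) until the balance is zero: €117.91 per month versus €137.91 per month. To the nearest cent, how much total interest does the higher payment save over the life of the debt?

Monthly rate r = 23.5%/12 = 1.95833% = 0.0195833.
At €117.91/mo: n = ⌈−ln(1 − rB₀/P)/ln(1+r)⌉ = 67 payments (last €103.03); total interest = total paid − €4,375.00 = €3,510.09.
At €137.91/mo: 51 payments (last €8.51); total interest €2,529.01.
Interest saved = €3,510.09 − €2,529.01 = €981.08.

€981.08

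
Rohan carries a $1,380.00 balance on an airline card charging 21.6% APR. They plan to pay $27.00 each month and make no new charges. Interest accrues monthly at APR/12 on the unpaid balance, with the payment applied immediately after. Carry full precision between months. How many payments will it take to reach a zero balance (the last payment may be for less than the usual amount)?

142 payments

Monthly rate r = 21.6%/12 = 1.8% = 0.018.
Recurrence: B ← B·(1+r) − $27.00.
Month 1: interest $24.84; balance after payment $1,377.84.
Month 2: interest $24.80; balance after payment $1,375.64.
Closed form: n = −ln(1 − rB₀/P)/ln(1+r) = −ln(0.08)/ln(1.018) ≈ 141.577, so the balance reaches zero during payment 142.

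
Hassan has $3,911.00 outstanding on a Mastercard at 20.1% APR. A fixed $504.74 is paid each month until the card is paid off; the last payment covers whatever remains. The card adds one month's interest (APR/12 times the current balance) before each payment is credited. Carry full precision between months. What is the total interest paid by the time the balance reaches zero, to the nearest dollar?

Monthly rate r = 20.1%/12 = 1.675% = 0.01675.
Payoff takes n = ⌈−ln(1 − rB₀/P)/ln(1+r)⌉ = ⌈8.369⌉ = 9 payments; the last is $187.19.
Total paid = 8·$504.74 + $187.19 = $4,225.11.
Total interest = total paid − principal = $4,225.11 − $3,911.00 = $314.11.

$314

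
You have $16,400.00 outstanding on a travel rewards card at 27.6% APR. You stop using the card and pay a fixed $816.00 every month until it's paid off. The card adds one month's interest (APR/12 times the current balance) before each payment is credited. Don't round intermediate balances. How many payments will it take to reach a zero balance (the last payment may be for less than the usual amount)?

28 payments

Monthly rate r = 27.6%/12 = 2.3% = 0.023.
Recurrence: B ← B·(1+r) − $816.00.
Month 1: interest $377.20; balance after payment $15,961.20.
Month 2: interest $367.11; balance after payment $15,512.31.
Closed form: n = −ln(1 − rB₀/P)/ln(1+r) = −ln(0.53775)/ln(1.023) ≈ 27.282, so the balance reaches zero during payment 28.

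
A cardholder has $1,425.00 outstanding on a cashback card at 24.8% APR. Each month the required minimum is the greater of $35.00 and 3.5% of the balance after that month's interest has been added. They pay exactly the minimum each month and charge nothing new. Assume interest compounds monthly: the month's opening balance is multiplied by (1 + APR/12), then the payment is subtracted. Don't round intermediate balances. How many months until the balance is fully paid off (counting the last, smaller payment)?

Monthly rate r = 24.8%/12 = 2.06667% = 0.0206667.
While 3.5% of the post-interest balance exceeds $35.00, each month B ← (B·(1+r))·(1 − 0.035), i.e. B shrinks by the factor (1+r)·0.965 = 0.98494.
This holds for months 1–25. Entering month 26 the balance is $975.21; 3.5% of the post-interest balance is now below $35.00, so the flat $35.00 minimum applies from here.
From month 26 a fixed $35.00 at rate r clears $975.21 in 42 more payments. Total: 25 + 42 = 67 months.

67 months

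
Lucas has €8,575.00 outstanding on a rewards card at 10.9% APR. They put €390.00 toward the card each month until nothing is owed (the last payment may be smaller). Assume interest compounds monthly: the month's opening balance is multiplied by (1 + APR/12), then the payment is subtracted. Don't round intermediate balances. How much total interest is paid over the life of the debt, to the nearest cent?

€1,034.44

Monthly rate r = 10.9%/12 = 0.908333% = 0.00908333.
Payoff takes n = ⌈−ln(1 − rB₀/P)/ln(1+r)⌉ = ⌈24.639⌉ = 25 payments; the last is €249.44.
Total paid = 24·€390.00 + €249.44 = €9,609.44.
Total interest = total paid − principal = €9,609.44 − €8,575.00 = €1,034.44.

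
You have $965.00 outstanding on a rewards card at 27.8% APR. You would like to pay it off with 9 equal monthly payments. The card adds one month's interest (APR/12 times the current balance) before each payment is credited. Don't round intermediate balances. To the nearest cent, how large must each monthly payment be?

$120.02

Monthly rate r = 27.8%/12 = 2.31667% = 0.0231667.
Level-payment amortization: P = B₀·r / (1 − (1+r)^(−n)) = 965.00·0.0231667 / (1 − 1.02317^(−9)).
Denominator 1 − (1+r)^(−9) = 0.18626583.
P = 22.3558 / 0.18626583 ≈ 120.02.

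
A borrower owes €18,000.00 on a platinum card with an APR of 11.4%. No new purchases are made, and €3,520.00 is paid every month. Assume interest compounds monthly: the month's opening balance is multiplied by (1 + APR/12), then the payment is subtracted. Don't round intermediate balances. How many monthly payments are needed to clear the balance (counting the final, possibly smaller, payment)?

6 payments

Monthly rate r = 11.4%/12 = 0.95% = 0.0095.
Recurrence: B ← B·(1+r) − €3,520.00.
Month 1: interest €171.00; balance after payment €14,651.00.
Month 2: interest €139.18; balance after payment €11,270.18.
Month 3: interest €107.07; balance after payment €7,857.25.
Month 4: interest €74.64; balance after payment €4,411.90.
Month 5: interest €41.91; balance after payment €933.81.
Month 6: interest €8.87; balance after payment €0.00.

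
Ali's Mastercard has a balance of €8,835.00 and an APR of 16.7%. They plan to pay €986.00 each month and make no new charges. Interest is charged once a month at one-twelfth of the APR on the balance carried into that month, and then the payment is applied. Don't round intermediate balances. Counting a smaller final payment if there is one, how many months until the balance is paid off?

10 months

Monthly rate r = 16.7%/12 = 1.39167% = 0.0139167.
Recurrence: B ← B·(1+r) − €986.00.
Month 1: interest €122.95; balance after payment €7,971.95.
Month 2: interest €110.94; balance after payment €7,096.90.
Closed form: n = −ln(1 − rB₀/P)/ln(1+r) = −ln(0.8753)/ln(1.01392) ≈ 9.637, so the balance reaches zero during payment 10.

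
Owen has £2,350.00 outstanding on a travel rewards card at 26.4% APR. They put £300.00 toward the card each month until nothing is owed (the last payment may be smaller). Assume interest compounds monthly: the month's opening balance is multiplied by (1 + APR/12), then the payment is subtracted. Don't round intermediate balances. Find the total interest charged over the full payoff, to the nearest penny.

£258.21

Monthly rate r = 26.4%/12 = 2.2% = 0.022.
Payoff takes n = ⌈−ln(1 − rB₀/P)/ln(1+r)⌉ = ⌈8.692⌉ = 9 payments; the last is £208.21.
Total paid = 8·£300.00 + £208.21 = £2,608.21.
Total interest = total paid − principal = £2,608.21 − £2,350.00 = £258.21.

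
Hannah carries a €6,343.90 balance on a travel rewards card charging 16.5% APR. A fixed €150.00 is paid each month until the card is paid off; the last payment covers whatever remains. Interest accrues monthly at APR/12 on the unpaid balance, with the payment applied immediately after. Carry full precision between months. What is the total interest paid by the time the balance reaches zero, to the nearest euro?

€3,225

Monthly rate r = 16.5%/12 = 1.375% = 0.01375.
Payoff takes n = ⌈−ln(1 − rB₀/P)/ln(1+r)⌉ = ⌈63.790⌉ = 64 payments; the last is €118.66.
Total paid = 63·€150.00 + €118.66 = €9,568.66.
Total interest = total paid − principal = €9,568.66 − €6,343.90 = €3,224.76.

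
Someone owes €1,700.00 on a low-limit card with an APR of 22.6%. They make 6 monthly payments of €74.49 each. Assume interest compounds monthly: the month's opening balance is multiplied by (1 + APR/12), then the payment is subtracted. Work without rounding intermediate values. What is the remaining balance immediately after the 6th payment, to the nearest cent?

€1,432.86

Monthly rate r = 22.6%/12 = 1.88333% = 0.0188333.
Each month: B ← B·(1+r) − €74.49.
Month 1: interest €32.02; balance after payment €1,657.53.
Month 2: interest €31.22; balance after payment €1,614.25.
Month 3: interest €30.40; balance after payment €1,570.17.
Month 4: interest €29.57; balance after payment €1,525.25.
Month 5: interest €28.73; balance after payment €1,479.48.
Month 6: interest €27.86; balance after payment €1,432.86.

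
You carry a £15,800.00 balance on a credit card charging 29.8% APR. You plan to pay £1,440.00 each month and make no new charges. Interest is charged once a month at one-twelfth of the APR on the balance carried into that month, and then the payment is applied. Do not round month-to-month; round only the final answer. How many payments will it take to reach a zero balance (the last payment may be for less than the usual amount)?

13 payments

Monthly rate r = 29.8%/12 = 2.48333% = 0.0248333.
Recurrence: B ← B·(1+r) − £1,440.00.
Month 1: interest £392.37; balance after payment £14,752.37.
Month 2: interest £366.35; balance after payment £13,678.72.
Closed form: n = −ln(1 − rB₀/P)/ln(1+r) = −ln(0.72752)/ln(1.02483) ≈ 12.968, so the balance reaches zero during payment 13.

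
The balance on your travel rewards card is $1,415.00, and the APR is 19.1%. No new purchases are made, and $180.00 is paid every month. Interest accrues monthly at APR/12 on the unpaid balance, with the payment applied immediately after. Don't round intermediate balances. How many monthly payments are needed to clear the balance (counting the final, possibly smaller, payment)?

9 months

Monthly rate r = 19.1%/12 = 1.59167% = 0.0159167.
Recurrence: B ← B·(1+r) − $180.00.
Month 1: interest $22.52; balance after payment $1,257.52.
Month 2: interest $20.02; balance after payment $1,097.54.
Closed form: n = −ln(1 − rB₀/P)/ln(1+r) = −ln(0.87488)/ln(1.01592) ≈ 8.465, so the balance reaches zero during payment 9.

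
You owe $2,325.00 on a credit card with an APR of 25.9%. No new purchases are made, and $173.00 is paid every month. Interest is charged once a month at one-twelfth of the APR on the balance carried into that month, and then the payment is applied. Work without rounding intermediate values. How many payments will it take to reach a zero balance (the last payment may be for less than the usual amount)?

17 months

Monthly rate r = 25.9%/12 = 2.15833% = 0.0215833.
Recurrence: B ← B·(1+r) − $173.00.
Month 1: interest $50.18; balance after payment $2,202.18.
Month 2: interest $47.53; balance after payment $2,076.71.
Closed form: n = −ln(1 − rB₀/P)/ln(1+r) = −ln(0.70993)/ln(1.02158) ≈ 16.043, so the balance reaches zero during payment 17.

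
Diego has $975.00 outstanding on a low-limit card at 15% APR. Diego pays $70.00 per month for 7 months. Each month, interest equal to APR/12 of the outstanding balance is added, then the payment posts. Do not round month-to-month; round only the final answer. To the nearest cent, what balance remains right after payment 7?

$554.82

Monthly rate r = 15%/12 = 1.25% = 0.0125.
Each month: B ← B·(1+r) − $70.00.
Month 1: interest $12.19; balance after payment $917.19.
Month 2: interest $11.46; balance after payment $858.65.
Month 3: interest $10.73; balance after payment $799.39.
Month 4: interest $9.99; balance after payment $739.38.
Month 5: interest $9.24; balance after payment $678.62.
Month 6: interest $8.48; balance after payment $617.10.
Month 7: interest $7.71; balance after payment $554.82.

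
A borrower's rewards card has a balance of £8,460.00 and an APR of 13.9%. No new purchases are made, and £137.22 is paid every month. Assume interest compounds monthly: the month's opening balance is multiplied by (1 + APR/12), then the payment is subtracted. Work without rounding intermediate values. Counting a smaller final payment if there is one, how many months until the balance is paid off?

Monthly rate r = 13.9%/12 = 1.15833% = 0.0115833.
Recurrence: B ← B·(1+r) − £137.22.
Month 1: interest £98.00; balance after payment £8,420.78.
Month 2: interest £97.54; balance after payment £8,381.10.
Closed form: n = −ln(1 − rB₀/P)/ln(1+r) = −ln(0.28585)/ln(1.01158) ≈ 108.735, so the balance reaches zero during payment 109.

109 months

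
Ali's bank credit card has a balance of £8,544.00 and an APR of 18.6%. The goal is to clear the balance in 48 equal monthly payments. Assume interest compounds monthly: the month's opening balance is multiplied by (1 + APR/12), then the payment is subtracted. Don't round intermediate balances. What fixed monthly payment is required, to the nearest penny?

Monthly rate r = 18.6%/12 = 1.55% = 0.0155.
Level-payment amortization: P = B₀·r / (1 − (1+r)^(−n)) = 8544.00·0.0155 / (1 − 1.0155^(−48)).
Denominator 1 − (1+r)^(−48) = 0.522070907.
P = 132.432 / 0.522070907 ≈ 253.67.

£253.67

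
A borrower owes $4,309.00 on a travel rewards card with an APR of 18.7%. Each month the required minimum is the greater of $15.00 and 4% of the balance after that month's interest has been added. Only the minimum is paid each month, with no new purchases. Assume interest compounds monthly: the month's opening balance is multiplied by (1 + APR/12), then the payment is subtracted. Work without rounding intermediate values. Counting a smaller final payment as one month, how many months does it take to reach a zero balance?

Monthly rate r = 18.7%/12 = 1.55833% = 0.0155833.
While 4% of the post-interest balance exceeds $15.00, each month B ← (B·(1+r))·(1 − 0.04), i.e. B shrinks by the factor (1+r)·0.96 = 0.97496.
This holds for months 1–97. Entering month 98 the balance is $368.21; 4% of the post-interest balance is now below $15.00, so the flat $15.00 minimum applies from here.
From month 98 a fixed $15.00 at rate r clears $368.21 in 32 more payments. Total: 97 + 32 = 129 months.

129 months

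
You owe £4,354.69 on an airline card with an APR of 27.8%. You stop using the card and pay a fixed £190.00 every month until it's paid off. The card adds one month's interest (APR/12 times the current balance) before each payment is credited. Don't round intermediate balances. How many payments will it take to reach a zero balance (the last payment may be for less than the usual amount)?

34 payments

Monthly rate r = 27.8%/12 = 2.31667% = 0.0231667.
Recurrence: B ← B·(1+r) − £190.00.
Month 1: interest £100.88; balance after payment £4,265.57.
Month 2: interest £98.82; balance after payment £4,174.39.
Closed form: n = −ln(1 − rB₀/P)/ln(1+r) = −ln(0.46903)/ln(1.02317) ≈ 33.057, so the balance reaches zero during payment 34.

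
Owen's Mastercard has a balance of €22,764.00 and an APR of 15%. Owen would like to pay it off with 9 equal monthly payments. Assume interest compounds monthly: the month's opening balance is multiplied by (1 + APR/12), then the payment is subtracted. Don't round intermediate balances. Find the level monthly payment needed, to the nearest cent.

Monthly rate r = 15%/12 = 1.25% = 0.0125.
Level-payment amortization: P = B₀·r / (1 − (1+r)^(−n)) = 22764.00·0.0125 / (1 − 1.0125^(−9)).
Denominator 1 − (1+r)^(−9) = 0.105779312.
P = 284.55 / 0.105779312 ≈ 2690.03.

€2,690.03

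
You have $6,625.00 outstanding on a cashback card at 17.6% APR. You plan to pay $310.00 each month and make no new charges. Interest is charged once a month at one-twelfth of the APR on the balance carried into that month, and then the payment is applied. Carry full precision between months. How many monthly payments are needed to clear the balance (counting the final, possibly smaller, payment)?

26 months

Monthly rate r = 17.6%/12 = 1.46667% = 0.0146667.
Recurrence: B ← B·(1+r) − $310.00.
Month 1: interest $97.17; balance after payment $6,412.17.
Month 2: interest $94.05; balance after payment $6,196.21.
Closed form: n = −ln(1 − rB₀/P)/ln(1+r) = −ln(0.68656)/ln(1.01467) ≈ 25.828, so the balance reaches zero during payment 26.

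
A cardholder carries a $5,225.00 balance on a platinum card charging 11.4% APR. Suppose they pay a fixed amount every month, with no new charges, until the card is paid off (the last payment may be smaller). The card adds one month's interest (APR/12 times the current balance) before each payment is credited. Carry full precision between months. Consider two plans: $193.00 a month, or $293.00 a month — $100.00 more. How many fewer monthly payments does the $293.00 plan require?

12 fewer payments

Monthly rate r = 11.4%/12 = 0.95% = 0.0095.
At $193.00/mo: n = ⌈−ln(1 − rB₀/P)/ln(1+r)⌉ = 32 payments (last $86.04); total interest = total paid − $5,225.00 = $844.04.
At $293.00/mo: 20 payments (last $185.40); total interest $527.40.
Payments saved = 32 − 20 = 12.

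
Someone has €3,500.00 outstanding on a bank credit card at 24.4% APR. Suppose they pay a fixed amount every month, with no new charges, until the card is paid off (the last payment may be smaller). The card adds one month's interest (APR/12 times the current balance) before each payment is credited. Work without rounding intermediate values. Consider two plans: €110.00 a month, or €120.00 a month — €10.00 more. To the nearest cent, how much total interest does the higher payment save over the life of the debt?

€329.95

Monthly rate r = 24.4%/12 = 2.03333% = 0.0203333.
At €110.00/mo: n = ⌈−ln(1 − rB₀/P)/ln(1+r)⌉ = 52 payments (last €80.02); total interest = total paid − €3,500.00 = €2,190.02.
At €120.00/mo: 45 payments (last €80.07); total interest €1,860.07.
Interest saved = €2,190.02 − €1,860.07 = €329.95.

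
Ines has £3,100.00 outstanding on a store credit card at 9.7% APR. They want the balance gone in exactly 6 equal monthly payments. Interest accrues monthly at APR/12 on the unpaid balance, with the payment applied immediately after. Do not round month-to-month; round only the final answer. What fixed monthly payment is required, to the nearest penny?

Monthly rate r = 9.7%/12 = 0.808333% = 0.00808333.
Level-payment amortization: P = B₀·r / (1 − (1+r)^(−n)) = 3100.00·0.00808333 / (1 − 1.00808^(−6)).
Denominator 1 − (1+r)^(−6) = 0.0471569022.
P = 25.0583 / 0.0471569022 ≈ 531.38.

£531.38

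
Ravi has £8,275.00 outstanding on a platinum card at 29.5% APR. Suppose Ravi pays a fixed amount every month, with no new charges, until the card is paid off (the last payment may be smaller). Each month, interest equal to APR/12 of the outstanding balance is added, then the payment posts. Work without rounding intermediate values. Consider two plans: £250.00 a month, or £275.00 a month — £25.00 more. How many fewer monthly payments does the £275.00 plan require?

14 fewer payments

Monthly rate r = 29.5%/12 = 2.45833% = 0.0245833.
At £250.00/mo: n = ⌈−ln(1 − rB₀/P)/ln(1+r)⌉ = 70 payments (last £48.92); total interest = total paid − £8,275.00 = £9,023.92.
At £275.00/mo: 56 payments (last £117.71); total interest £6,967.71.
Payments saved = 70 − 56 = 14.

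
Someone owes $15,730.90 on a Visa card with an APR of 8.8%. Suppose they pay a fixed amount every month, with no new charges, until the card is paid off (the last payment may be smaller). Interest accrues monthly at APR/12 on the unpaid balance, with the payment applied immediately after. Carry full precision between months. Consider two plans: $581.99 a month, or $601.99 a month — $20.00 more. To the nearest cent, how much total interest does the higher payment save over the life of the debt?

Monthly rate r = 8.8%/12 = 0.733333% = 0.00733333.
At $581.99/mo: n = ⌈−ln(1 − rB₀/P)/ln(1+r)⌉ = 31 payments (last $137.32); total interest = total paid − $15,730.90 = $1,866.12.
At $601.99/mo: 30 payments (last $69.92); total interest $1,796.73.
Interest saved = $1,866.12 − $1,796.73 = $69.39.

$69.39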